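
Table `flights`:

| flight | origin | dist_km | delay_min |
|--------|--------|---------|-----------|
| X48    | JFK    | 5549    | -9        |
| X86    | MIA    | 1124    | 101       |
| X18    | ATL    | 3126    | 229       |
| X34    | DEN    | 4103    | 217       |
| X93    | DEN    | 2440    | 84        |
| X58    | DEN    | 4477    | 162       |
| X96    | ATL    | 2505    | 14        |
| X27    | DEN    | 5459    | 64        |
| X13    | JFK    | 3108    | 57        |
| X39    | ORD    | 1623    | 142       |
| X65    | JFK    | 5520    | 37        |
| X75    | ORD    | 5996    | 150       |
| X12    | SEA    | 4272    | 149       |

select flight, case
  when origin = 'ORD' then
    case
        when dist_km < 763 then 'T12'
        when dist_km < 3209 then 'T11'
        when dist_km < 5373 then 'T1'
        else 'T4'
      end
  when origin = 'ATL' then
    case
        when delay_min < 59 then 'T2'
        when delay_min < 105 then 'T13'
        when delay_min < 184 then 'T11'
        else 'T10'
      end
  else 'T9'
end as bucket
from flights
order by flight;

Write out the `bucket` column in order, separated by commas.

flight=X12: origin='SEA' → outer ELSE → T9
flight=X13: origin='JFK' → outer ELSE → T9
flight=X18: origin='ATL' → inner[ELSE] → T10
flight=X27: origin='DEN' → outer ELSE → T9
flight=X34: origin='DEN' → outer ELSE → T9
flight=X39: origin='ORD' → inner[dist_km < 3209] → T11
flight=X48: origin='JFK' → outer ELSE → T9
flight=X58: origin='DEN' → outer ELSE → T9
flight=X65: origin='JFK' → outer ELSE → T9
flight=X75: origin='ORD' → inner[ELSE] → T4
flight=X86: origin='MIA' → outer ELSE → T9
flight=X93: origin='DEN' → outer ELSE → T9
flight=X96: origin='ATL' → inner[delay_min < 59] → T2

T9, T9, T10, T9, T9, T11, T9, T9, T9, T4, T9, T9, T2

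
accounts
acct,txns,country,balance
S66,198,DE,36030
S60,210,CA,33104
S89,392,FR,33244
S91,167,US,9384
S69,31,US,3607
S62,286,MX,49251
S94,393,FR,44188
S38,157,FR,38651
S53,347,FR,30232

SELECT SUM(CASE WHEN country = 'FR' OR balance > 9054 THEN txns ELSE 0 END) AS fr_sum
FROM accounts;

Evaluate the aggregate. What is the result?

acct=S66: ✓ → 198
acct=S60: ✓ → 210
acct=S89: ✓ → 392
acct=S91: ✓ → 167
acct=S69: ✗
acct=S62: ✓ → 286
acct=S94: ✓ → 393
acct=S38: ✓ → 157
acct=S53: ✓ → 347
fr_sum = 198 + 210 + 392 + 167 + 286 + 393 + 157 + 347 = 2150

2150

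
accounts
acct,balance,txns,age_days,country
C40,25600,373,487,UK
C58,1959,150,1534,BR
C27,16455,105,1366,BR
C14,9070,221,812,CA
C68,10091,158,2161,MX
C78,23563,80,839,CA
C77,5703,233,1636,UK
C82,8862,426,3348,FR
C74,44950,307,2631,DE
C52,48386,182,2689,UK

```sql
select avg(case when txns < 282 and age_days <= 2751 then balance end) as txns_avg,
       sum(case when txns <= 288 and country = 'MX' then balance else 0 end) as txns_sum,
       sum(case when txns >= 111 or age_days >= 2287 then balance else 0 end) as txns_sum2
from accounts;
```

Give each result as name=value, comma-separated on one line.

[txns_avg: txns < 282 and age_days <= 2751]
acct=C40: ✗
acct=C58: ✓ → 1959
acct=C27: ✓ → 16455
acct=C14: ✓ → 9070
acct=C68: ✓ → 10091
acct=C78: ✓ → 23563
acct=C77: ✓ → 5703
acct=C82: ✗
acct=C74: ✗
acct=C52: ✓ → 48386
txns_avg = (1959 + 16455 + 9070 + 10091 + 23563 + 5703 + 48386) / 7 = 16461
—
[txns_sum: txns <= 288 and country = 'MX']
acct=C40: ✗
acct=C58: ✗
acct=C27: ✗
acct=C14: ✗
acct=C68: ✓ → 10091
acct=C78: ✗
acct=C77: ✗
acct=C82: ✗
acct=C74: ✗
acct=C52: ✗
txns_sum = 10091
—
[txns_sum2: txns >= 111 or age_days >= 2287]
acct=C40: ✓ → 25600
acct=C58: ✓ → 1959
acct=C27: ✗
acct=C14: ✓ → 9070
acct=C68: ✓ → 10091
acct=C78: ✗
acct=C77: ✓ → 5703
acct=C82: ✓ → 8862
acct=C74: ✓ → 44950
acct=C52: ✓ → 48386
txns_sum2 = 25600 + 1959 + 9070 + 10091 + 5703 + 8862 + 44950 + 48386 = 154621

txns_avg=16461, txns_sum=10091, txns_sum2=154621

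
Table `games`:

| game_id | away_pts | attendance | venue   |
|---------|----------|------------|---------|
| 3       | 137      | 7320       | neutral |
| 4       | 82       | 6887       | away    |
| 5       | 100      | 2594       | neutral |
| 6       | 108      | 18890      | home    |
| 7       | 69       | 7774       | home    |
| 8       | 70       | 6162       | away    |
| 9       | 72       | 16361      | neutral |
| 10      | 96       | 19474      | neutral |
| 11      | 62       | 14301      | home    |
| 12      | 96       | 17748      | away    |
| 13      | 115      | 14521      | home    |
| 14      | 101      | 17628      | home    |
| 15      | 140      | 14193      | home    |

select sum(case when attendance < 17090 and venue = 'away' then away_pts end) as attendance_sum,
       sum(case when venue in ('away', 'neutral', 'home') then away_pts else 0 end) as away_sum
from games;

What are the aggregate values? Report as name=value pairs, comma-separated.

attendance_sum=152, away_sum=1248

[attendance_sum: attendance < 17090 and venue = 'away']
game_id=3: ✗
game_id=4: ✓ → 82
game_id=5: ✗
game_id=6: ✗
game_id=7: ✗
game_id=8: ✓ → 70
game_id=9: ✗
game_id=10: ✗
game_id=11: ✗
game_id=12: ✗
game_id=13: ✗
game_id=14: ✗
game_id=15: ✗
attendance_sum = 82 + 70 = 152
—
[away_sum: venue in ('away', 'neutral', 'home')]
game_id=3: ✓ → 137
game_id=4: ✓ → 82
game_id=5: ✓ → 100
game_id=6: ✓ → 108
game_id=7: ✓ → 69
game_id=8: ✓ → 70
game_id=9: ✓ → 72
game_id=10: ✓ → 96
game_id=11: ✓ → 62
game_id=12: ✓ → 96
game_id=13: ✓ → 115
game_id=14: ✓ → 101
game_id=15: ✓ → 140
away_sum = 137 + 82 + 100 + 108 + 69 + 70 + 72 + 96 + 62 + 96 + 115 + 101 + 140 = 1248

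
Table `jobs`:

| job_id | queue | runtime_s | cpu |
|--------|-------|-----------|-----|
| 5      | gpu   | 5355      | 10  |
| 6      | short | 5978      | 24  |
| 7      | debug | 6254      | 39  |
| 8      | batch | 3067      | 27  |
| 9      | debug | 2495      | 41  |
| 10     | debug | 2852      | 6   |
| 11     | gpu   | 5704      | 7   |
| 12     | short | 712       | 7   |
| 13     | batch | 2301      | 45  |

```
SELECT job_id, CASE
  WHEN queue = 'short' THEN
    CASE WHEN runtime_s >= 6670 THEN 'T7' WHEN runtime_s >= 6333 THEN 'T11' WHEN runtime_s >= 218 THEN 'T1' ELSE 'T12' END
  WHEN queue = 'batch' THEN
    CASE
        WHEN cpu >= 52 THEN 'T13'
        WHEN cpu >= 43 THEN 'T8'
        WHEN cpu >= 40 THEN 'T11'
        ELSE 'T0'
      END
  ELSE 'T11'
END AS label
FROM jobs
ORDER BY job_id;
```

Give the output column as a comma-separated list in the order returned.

T11, T1, T11, T0, T11, T11, T11, T1, T8

job_id=5: queue='gpu' → outer ELSE → T11
job_id=6: queue='short' → inner[runtime_s >= 218] → T1
job_id=7: queue='debug' → outer ELSE → T11
job_id=8: queue='batch' → inner[ELSE] → T0
job_id=9: queue='debug' → outer ELSE → T11
job_id=10: queue='debug' → outer ELSE → T11
job_id=11: queue='gpu' → outer ELSE → T11
job_id=12: queue='short' → inner[runtime_s >= 218] → T1
job_id=13: queue='batch' → inner[cpu >= 43] → T8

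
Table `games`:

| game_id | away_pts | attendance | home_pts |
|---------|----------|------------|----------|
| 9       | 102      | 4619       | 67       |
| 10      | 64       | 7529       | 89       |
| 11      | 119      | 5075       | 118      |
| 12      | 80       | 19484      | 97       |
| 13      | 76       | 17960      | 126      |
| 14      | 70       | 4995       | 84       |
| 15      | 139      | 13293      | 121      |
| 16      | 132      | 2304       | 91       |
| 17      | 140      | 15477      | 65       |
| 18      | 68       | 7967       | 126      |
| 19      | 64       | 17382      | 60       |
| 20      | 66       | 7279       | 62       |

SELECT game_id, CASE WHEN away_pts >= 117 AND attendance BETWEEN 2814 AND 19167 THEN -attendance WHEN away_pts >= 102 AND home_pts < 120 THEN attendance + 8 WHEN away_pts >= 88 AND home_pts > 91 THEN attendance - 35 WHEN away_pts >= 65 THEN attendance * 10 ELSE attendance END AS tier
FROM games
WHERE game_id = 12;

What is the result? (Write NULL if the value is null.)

194840

game_id = 12: away_pts=80, attendance=19484, home_pts=97.
away_pts >= 117 AND attendance BETWEEN 2814 AND 19167 → false
away_pts >= 102 AND home_pts < 120 → false
away_pts >= 88 AND home_pts > 91 → false
away_pts >= 65 → true → 194840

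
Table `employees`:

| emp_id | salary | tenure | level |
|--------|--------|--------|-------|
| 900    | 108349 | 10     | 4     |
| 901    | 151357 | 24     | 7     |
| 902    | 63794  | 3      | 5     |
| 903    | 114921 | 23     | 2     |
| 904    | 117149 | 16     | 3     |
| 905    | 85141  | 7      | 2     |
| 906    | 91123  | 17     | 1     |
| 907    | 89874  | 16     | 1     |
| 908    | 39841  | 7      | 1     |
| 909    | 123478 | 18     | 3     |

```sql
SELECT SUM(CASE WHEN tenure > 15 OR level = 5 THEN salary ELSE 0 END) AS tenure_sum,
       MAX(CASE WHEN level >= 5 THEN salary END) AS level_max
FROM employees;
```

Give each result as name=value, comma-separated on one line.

tenure_sum=751696, level_max=151357

[tenure_sum: tenure > 15 OR level = 5]
emp_id=900: ✗
emp_id=901: ✓ → 151357
emp_id=902: ✓ → 63794
emp_id=903: ✓ → 114921
emp_id=904: ✓ → 117149
emp_id=905: ✗
emp_id=906: ✓ → 91123
emp_id=907: ✓ → 89874
emp_id=908: ✗
emp_id=909: ✓ → 123478
tenure_sum = 151357 + 63794 + 114921 + 117149 + 91123 + 89874 + 123478 = 751696
—
[level_max: level >= 5]
emp_id=900: ✗
emp_id=901: ✓ → 151357
emp_id=902: ✓ → 63794
emp_id=903: ✗
emp_id=904: ✗
emp_id=905: ✗
emp_id=906: ✗
emp_id=907: ✗
emp_id=908: ✗
emp_id=909: ✗
level_max = MAX(151357, 63794) = 151357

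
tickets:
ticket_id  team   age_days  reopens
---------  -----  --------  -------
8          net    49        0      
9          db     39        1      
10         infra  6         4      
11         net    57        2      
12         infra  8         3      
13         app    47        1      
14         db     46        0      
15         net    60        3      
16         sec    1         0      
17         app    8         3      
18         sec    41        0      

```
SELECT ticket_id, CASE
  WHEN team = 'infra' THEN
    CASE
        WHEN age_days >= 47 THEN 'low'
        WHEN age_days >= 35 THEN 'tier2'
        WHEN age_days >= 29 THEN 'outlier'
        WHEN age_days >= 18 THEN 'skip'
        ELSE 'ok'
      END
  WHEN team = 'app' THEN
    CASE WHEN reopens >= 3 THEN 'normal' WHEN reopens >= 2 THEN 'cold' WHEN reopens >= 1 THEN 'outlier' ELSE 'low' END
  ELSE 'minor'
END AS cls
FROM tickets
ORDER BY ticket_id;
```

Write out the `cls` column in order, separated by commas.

minor, minor, ok, minor, ok, outlier, minor, minor, minor, normal, minor

ticket_id=8: team='net' → outer ELSE → minor
ticket_id=9: team='db' → outer ELSE → minor
ticket_id=10: team='infra' → inner[ELSE] → ok
ticket_id=11: team='net' → outer ELSE → minor
ticket_id=12: team='infra' → inner[ELSE] → ok
ticket_id=13: team='app' → inner[reopens >= 1] → outlier
ticket_id=14: team='db' → outer ELSE → minor
ticket_id=15: team='net' → outer ELSE → minor
ticket_id=16: team='sec' → outer ELSE → minor
ticket_id=17: team='app' → inner[reopens >= 3] → normal
ticket_id=18: team='sec' → outer ELSE → minor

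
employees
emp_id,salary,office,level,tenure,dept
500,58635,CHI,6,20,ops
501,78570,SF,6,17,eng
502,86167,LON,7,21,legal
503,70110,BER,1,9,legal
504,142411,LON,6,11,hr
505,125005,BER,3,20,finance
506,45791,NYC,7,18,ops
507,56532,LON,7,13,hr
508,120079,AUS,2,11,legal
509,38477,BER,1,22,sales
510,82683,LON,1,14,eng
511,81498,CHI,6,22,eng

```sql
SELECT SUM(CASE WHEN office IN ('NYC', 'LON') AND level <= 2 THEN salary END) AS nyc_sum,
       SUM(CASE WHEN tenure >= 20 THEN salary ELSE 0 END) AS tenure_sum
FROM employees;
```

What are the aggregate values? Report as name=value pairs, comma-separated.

nyc_sum=82683, tenure_sum=389782

[nyc_sum: office IN ('NYC', 'LON') AND level <= 2]
emp_id=500: ✗
emp_id=501: ✗
emp_id=502: ✗
emp_id=503: ✗
emp_id=504: ✗
emp_id=505: ✗
emp_id=506: ✗
emp_id=507: ✗
emp_id=508: ✗
emp_id=509: ✗
emp_id=510: ✓ → 82683
emp_id=511: ✗
nyc_sum = 82683
—
[tenure_sum: tenure >= 20]
emp_id=500: ✓ → 58635
emp_id=501: ✗
emp_id=502: ✓ → 86167
emp_id=503: ✗
emp_id=504: ✗
emp_id=505: ✓ → 125005
emp_id=506: ✗
emp_id=507: ✗
emp_id=508: ✗
emp_id=509: ✓ → 38477
emp_id=510: ✗
emp_id=511: ✓ → 81498
tenure_sum = 58635 + 86167 + 125005 + 38477 + 81498 = 389782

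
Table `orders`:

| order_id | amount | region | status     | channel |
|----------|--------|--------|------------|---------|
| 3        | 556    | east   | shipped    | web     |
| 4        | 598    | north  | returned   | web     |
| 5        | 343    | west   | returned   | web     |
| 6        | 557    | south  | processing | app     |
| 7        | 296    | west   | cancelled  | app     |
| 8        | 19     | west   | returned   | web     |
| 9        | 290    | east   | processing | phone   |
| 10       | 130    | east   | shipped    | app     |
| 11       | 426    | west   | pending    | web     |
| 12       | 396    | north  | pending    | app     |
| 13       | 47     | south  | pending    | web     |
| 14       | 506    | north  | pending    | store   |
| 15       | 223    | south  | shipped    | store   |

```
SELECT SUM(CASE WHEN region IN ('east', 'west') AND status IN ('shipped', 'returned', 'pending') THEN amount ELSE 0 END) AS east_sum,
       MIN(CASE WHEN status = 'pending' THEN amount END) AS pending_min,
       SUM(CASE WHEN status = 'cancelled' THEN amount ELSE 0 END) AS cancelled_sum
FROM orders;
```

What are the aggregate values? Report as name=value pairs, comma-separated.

[east_sum: region IN ('east', 'west') AND status IN ('shipped', 'returned', 'pending')]
order_id=3: ✓ → 556
order_id=4: ✗
order_id=5: ✓ → 343
order_id=6: ✗
order_id=7: ✗
order_id=8: ✓ → 19
order_id=9: ✗
order_id=10: ✓ → 130
order_id=11: ✓ → 426
order_id=12: ✗
order_id=13: ✗
order_id=14: ✗
order_id=15: ✗
east_sum = 556 + 343 + 19 + 130 + 426 = 1474
—
[pending_min: status = 'pending']
order_id=3: ✗
order_id=4: ✗
order_id=5: ✗
order_id=6: ✗
order_id=7: ✗
order_id=8: ✗
order_id=9: ✗
order_id=10: ✗
order_id=11: ✓ → 426
order_id=12: ✓ → 396
order_id=13: ✓ → 47
order_id=14: ✓ → 506
order_id=15: ✗
pending_min = MIN(426, 396, 47, 506) = 47
—
[cancelled_sum: status = 'cancelled']
order_id=3: ✗
order_id=4: ✗
order_id=5: ✗
order_id=6: ✗
order_id=7: ✓ → 296
order_id=8: ✗
order_id=9: ✗
order_id=10: ✗
order_id=11: ✗
order_id=12: ✗
order_id=13: ✗
order_id=14: ✗
order_id=15: ✗
cancelled_sum = 296

east_sum=1474, pending_min=47, cancelled_sum=296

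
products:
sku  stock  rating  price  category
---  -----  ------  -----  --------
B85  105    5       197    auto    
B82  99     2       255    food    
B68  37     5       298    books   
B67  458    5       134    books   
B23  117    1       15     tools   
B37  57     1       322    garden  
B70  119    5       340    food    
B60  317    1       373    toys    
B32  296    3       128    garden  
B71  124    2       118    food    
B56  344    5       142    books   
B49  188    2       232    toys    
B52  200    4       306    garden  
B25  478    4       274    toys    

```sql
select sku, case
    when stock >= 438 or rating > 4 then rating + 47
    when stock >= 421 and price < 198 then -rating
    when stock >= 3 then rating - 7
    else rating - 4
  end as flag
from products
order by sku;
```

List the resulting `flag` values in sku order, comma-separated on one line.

sku=B23: stock >= 3 → -6
sku=B25: stock >= 438 or rating > 4 → 51
sku=B32: stock >= 3 → -4
sku=B37: stock >= 3 → -6
sku=B49: stock >= 3 → -5
sku=B52: stock >= 3 → -3
sku=B56: stock >= 438 or rating > 4 → 52
sku=B60: stock >= 3 → -6
sku=B67: stock >= 438 or rating > 4 → 52
sku=B68: stock >= 438 or rating > 4 → 52
sku=B70: stock >= 438 or rating > 4 → 52
sku=B71: stock >= 3 → -5
sku=B82: stock >= 3 → -5
sku=B85: stock >= 438 or rating > 4 → 52

-6, 51, -4, -6, -5, -3, 52, -6, 52, 52, 52, -5, -5, 52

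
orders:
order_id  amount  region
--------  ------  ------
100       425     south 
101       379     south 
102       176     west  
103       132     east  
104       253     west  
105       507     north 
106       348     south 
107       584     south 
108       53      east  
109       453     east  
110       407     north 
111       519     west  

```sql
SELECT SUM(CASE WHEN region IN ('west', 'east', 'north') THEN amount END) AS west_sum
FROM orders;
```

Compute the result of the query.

order_id=100: ✗
order_id=101: ✗
order_id=102: ✓ → 176
order_id=103: ✓ → 132
order_id=104: ✓ → 253
order_id=105: ✓ → 507
order_id=106: ✗
order_id=107: ✗
order_id=108: ✓ → 53
order_id=109: ✓ → 453
order_id=110: ✓ → 407
order_id=111: ✓ → 519
west_sum = 176 + 132 + 253 + 507 + 53 + 453 + 407 + 519 = 2500

2500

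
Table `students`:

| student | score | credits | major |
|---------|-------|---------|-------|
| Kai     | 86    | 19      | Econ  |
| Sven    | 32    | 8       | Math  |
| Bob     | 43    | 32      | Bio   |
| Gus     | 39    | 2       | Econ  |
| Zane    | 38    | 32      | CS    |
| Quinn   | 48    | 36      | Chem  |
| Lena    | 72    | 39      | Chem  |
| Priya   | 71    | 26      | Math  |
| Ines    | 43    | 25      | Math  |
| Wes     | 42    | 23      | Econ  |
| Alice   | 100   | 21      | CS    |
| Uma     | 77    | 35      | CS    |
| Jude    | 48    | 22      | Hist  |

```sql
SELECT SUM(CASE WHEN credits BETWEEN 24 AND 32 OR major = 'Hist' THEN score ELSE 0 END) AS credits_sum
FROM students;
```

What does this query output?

student=Kai: ✗
student=Sven: ✗
student=Bob: ✓ → 43
student=Gus: ✗
student=Zane: ✓ → 38
student=Quinn: ✗
student=Lena: ✗
student=Priya: ✓ → 71
student=Ines: ✓ → 43
student=Wes: ✗
student=Alice: ✗
student=Uma: ✗
student=Jude: ✓ → 48
credits_sum = 43 + 38 + 71 + 43 + 48 = 243

243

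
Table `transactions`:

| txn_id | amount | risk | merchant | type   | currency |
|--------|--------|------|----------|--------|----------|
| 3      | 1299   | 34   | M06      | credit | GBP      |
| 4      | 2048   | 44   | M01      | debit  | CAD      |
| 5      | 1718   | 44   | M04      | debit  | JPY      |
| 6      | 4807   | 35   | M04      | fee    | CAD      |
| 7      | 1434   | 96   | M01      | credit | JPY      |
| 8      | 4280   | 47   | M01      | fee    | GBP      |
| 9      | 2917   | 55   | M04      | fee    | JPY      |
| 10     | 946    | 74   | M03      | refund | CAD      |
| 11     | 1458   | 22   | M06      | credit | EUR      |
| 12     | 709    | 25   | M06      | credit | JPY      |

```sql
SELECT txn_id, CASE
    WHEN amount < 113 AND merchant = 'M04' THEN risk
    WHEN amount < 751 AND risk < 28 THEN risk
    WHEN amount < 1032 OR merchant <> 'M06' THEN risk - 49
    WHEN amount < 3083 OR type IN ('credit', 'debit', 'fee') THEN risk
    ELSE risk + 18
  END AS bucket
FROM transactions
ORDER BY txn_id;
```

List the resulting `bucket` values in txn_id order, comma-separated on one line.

txn_id=3: amount < 3083 OR type IN ('credit', 'debit', 'fee') → 34
txn_id=4: amount < 1032 OR merchant <> 'M06' → -5
txn_id=5: amount < 1032 OR merchant <> 'M06' → -5
txn_id=6: amount < 1032 OR merchant <> 'M06' → -14
txn_id=7: amount < 1032 OR merchant <> 'M06' → 47
txn_id=8: amount < 1032 OR merchant <> 'M06' → -2
txn_id=9: amount < 1032 OR merchant <> 'M06' → 6
txn_id=10: amount < 1032 OR merchant <> 'M06' → 25
txn_id=11: amount < 3083 OR type IN ('credit', 'debit', 'fee') → 22
txn_id=12: amount < 751 AND risk < 28 → 25

34, -5, -5, -14, 47, -2, 6, 25, 22, 25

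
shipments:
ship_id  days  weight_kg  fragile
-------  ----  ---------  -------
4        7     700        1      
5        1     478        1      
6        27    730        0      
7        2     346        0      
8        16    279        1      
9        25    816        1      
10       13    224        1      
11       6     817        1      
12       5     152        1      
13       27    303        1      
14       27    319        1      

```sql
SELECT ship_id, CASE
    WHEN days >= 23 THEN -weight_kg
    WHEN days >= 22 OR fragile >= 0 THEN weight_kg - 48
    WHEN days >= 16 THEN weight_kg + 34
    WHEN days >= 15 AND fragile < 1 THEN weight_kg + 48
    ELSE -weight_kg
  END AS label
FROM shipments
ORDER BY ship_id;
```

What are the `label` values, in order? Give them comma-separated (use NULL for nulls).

ship_id=4: days >= 22 OR fragile >= 0 → 652
ship_id=5: days >= 22 OR fragile >= 0 → 430
ship_id=6: days >= 23 → -730
ship_id=7: days >= 22 OR fragile >= 0 → 298
ship_id=8: days >= 22 OR fragile >= 0 → 231
ship_id=9: days >= 23 → -816
ship_id=10: days >= 22 OR fragile >= 0 → 176
ship_id=11: days >= 22 OR fragile >= 0 → 769
ship_id=12: days >= 22 OR fragile >= 0 → 104
ship_id=13: days >= 23 → -303
ship_id=14: days >= 23 → -319

652, 430, -730, 298, 231, -816, 176, 769, 104, -303, -319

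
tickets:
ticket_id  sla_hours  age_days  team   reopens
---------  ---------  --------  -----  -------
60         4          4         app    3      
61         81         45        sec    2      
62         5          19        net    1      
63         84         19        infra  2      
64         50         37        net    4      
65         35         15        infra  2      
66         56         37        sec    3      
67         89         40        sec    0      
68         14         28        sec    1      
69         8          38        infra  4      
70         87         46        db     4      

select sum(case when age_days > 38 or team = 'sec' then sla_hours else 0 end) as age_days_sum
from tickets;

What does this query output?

327

ticket_id=60: ✗
ticket_id=61: ✓ → 81
ticket_id=62: ✗
ticket_id=63: ✗
ticket_id=64: ✗
ticket_id=65: ✗
ticket_id=66: ✓ → 56
ticket_id=67: ✓ → 89
ticket_id=68: ✓ → 14
ticket_id=69: ✗
ticket_id=70: ✓ → 87
age_days_sum = 81 + 56 + 89 + 14 + 87 = 327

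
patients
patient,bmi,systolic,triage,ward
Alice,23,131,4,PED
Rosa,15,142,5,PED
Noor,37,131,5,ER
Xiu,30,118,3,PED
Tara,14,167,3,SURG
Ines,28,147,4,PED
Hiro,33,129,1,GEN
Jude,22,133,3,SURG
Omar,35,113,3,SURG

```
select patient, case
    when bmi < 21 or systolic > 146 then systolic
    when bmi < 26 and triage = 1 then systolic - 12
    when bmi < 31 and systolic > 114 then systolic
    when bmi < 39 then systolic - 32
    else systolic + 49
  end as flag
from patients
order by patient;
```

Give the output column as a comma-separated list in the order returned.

patient=Alice: bmi < 31 and systolic > 114 → 131
patient=Hiro: bmi < 39 → 97
patient=Ines: bmi < 21 or systolic > 146 → 147
patient=Jude: bmi < 31 and systolic > 114 → 133
patient=Noor: bmi < 39 → 99
patient=Omar: bmi < 39 → 81
patient=Rosa: bmi < 21 or systolic > 146 → 142
patient=Tara: bmi < 21 or systolic > 146 → 167
patient=Xiu: bmi < 31 and systolic > 114 → 118

131, 97, 147, 133, 99, 81, 142, 167, 118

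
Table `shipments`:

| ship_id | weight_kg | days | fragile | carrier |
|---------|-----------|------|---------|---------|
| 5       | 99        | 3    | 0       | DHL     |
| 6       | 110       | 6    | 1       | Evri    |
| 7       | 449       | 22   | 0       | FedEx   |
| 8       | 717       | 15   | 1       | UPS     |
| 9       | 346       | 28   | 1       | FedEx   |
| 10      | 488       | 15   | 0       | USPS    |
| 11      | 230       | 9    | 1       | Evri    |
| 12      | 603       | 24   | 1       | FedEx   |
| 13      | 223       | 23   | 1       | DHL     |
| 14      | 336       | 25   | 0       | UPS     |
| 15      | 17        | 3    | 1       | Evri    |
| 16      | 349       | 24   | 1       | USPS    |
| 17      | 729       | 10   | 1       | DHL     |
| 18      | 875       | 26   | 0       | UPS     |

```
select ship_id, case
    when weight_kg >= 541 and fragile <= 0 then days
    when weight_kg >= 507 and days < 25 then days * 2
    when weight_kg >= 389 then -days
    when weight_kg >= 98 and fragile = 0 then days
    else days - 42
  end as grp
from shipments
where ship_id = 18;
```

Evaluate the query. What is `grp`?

26

ship_id = 18: weight_kg=875, days=26, fragile=0, carrier=UPS.
weight_kg >= 541 and fragile <= 0 → true → 26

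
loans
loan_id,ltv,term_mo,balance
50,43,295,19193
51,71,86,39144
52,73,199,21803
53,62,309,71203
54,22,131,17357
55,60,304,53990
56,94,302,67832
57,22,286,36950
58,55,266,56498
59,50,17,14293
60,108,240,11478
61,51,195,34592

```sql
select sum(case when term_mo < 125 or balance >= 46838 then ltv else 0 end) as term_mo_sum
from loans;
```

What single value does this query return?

392

loan_id=50: ✗
loan_id=51: ✓ → 71
loan_id=52: ✗
loan_id=53: ✓ → 62
loan_id=54: ✗
loan_id=55: ✓ → 60
loan_id=56: ✓ → 94
loan_id=57: ✗
loan_id=58: ✓ → 55
loan_id=59: ✓ → 50
loan_id=60: ✗
loan_id=61: ✗
term_mo_sum = 71 + 62 + 60 + 94 + 55 + 50 = 392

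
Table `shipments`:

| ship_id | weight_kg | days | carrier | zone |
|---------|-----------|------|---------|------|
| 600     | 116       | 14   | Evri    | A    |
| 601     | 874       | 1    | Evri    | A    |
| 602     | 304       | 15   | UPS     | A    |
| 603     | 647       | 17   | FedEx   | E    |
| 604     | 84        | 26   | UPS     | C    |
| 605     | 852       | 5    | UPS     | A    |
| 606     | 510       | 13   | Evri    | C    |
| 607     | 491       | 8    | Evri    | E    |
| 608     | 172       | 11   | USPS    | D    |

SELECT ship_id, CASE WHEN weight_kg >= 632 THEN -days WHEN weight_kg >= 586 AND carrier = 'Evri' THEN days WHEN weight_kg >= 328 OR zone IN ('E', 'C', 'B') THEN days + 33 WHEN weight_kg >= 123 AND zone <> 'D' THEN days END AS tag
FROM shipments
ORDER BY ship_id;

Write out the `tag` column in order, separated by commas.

NULL, -1, 15, -17, 59, -5, 46, 41, NULL

ship_id=600: (no match → NULL) → NULL
ship_id=601: weight_kg >= 632 → -1
ship_id=602: weight_kg >= 123 AND zone <> 'D' → 15
ship_id=603: weight_kg >= 632 → -17
ship_id=604: weight_kg >= 328 OR zone IN ('E', 'C', 'B') → 59
ship_id=605: weight_kg >= 632 → -5
ship_id=606: weight_kg >= 328 OR zone IN ('E', 'C', 'B') → 46
ship_id=607: weight_kg >= 328 OR zone IN ('E', 'C', 'B') → 41
ship_id=608: (no match → NULL) → NULL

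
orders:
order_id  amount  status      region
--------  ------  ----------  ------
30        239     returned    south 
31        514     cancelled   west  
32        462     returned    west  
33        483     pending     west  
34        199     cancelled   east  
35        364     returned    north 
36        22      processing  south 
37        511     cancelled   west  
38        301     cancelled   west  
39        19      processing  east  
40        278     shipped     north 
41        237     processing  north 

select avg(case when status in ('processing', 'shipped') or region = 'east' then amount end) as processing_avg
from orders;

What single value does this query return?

order_id=30: ✗
order_id=31: ✗
order_id=32: ✗
order_id=33: ✗
order_id=34: ✓ → 199
order_id=35: ✗
order_id=36: ✓ → 22
order_id=37: ✗
order_id=38: ✗
order_id=39: ✓ → 19
order_id=40: ✓ → 278
order_id=41: ✓ → 237
processing_avg = (199 + 22 + 19 + 278 + 237) / 5 = 151

151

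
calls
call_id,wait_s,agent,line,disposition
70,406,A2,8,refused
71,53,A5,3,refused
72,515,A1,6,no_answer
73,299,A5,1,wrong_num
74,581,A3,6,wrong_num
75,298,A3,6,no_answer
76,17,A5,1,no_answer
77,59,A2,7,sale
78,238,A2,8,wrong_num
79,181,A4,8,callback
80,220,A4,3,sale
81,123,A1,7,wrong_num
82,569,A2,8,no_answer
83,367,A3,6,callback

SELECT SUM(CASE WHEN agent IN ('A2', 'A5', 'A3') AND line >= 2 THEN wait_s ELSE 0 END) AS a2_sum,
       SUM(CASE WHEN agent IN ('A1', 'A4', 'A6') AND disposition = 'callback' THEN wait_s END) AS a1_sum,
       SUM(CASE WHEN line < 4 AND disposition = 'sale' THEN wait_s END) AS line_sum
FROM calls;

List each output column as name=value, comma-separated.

[a2_sum: agent IN ('A2', 'A5', 'A3') AND line >= 2]
call_id=70: ✓ → 406
call_id=71: ✓ → 53
call_id=72: ✗
call_id=73: ✗
call_id=74: ✓ → 581
call_id=75: ✓ → 298
call_id=76: ✗
call_id=77: ✓ → 59
call_id=78: ✓ → 238
call_id=79: ✗
call_id=80: ✗
call_id=81: ✗
call_id=82: ✓ → 569
call_id=83: ✓ → 367
a2_sum = 406 + 53 + 581 + 298 + 59 + 238 + 569 + 367 = 2571
—
[a1_sum: agent IN ('A1', 'A4', 'A6') AND disposition = 'callback']
call_id=70: ✗
call_id=71: ✗
call_id=72: ✗
call_id=73: ✗
call_id=74: ✗
call_id=75: ✗
call_id=76: ✗
call_id=77: ✗
call_id=78: ✗
call_id=79: ✓ → 181
call_id=80: ✗
call_id=81: ✗
call_id=82: ✗
call_id=83: ✗
a1_sum = 181
—
[line_sum: line < 4 AND disposition = 'sale']
call_id=70: ✗
call_id=71: ✗
call_id=72: ✗
call_id=73: ✗
call_id=74: ✗
call_id=75: ✗
call_id=76: ✗
call_id=77: ✗
call_id=78: ✗
call_id=79: ✗
call_id=80: ✓ → 220
call_id=81: ✗
call_id=82: ✗
call_id=83: ✗
line_sum = 220

a2_sum=2571, a1_sum=181, line_sum=220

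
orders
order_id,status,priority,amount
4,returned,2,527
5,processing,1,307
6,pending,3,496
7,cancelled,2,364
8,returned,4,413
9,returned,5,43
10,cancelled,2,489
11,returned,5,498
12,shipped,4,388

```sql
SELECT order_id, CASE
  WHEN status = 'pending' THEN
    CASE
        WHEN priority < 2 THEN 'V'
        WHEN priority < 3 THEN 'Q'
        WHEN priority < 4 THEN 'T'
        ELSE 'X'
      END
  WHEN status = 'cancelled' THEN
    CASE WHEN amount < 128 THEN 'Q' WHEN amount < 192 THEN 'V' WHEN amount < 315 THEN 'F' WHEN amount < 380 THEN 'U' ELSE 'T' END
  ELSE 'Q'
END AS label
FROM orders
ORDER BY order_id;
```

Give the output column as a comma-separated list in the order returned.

order_id=4: status='returned' → outer ELSE → Q
order_id=5: status='processing' → outer ELSE → Q
order_id=6: status='pending' → inner[priority < 4] → T
order_id=7: status='cancelled' → inner[amount < 380] → U
order_id=8: status='returned' → outer ELSE → Q
order_id=9: status='returned' → outer ELSE → Q
order_id=10: status='cancelled' → inner[ELSE] → T
order_id=11: status='returned' → outer ELSE → Q
order_id=12: status='shipped' → outer ELSE → Q

Q, Q, T, U, Q, Q, T, Q, Q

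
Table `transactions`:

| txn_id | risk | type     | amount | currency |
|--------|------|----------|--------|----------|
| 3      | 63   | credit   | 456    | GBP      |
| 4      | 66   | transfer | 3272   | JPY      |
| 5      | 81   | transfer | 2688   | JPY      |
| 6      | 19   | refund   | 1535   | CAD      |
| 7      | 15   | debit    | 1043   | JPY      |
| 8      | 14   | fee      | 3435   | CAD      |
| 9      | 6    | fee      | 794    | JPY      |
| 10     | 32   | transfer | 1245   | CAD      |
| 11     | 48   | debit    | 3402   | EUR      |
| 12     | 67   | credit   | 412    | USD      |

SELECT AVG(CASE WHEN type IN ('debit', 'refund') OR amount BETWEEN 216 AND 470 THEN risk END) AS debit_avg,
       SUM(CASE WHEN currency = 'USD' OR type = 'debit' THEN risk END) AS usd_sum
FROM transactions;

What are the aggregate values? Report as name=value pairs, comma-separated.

[debit_avg: type IN ('debit', 'refund') OR amount BETWEEN 216 AND 470]
txn_id=3: ✓ → 63
txn_id=4: ✗
txn_id=5: ✗
txn_id=6: ✓ → 19
txn_id=7: ✓ → 15
txn_id=8: ✗
txn_id=9: ✗
txn_id=10: ✗
txn_id=11: ✓ → 48
txn_id=12: ✓ → 67
debit_avg = (63 + 19 + 15 + 48 + 67) / 5 = 42.4
—
[usd_sum: currency = 'USD' OR type = 'debit']
txn_id=3: ✗
txn_id=4: ✗
txn_id=5: ✗
txn_id=6: ✗
txn_id=7: ✓ → 15
txn_id=8: ✗
txn_id=9: ✗
txn_id=10: ✗
txn_id=11: ✓ → 48
txn_id=12: ✓ → 67
usd_sum = 15 + 48 + 67 = 130

debit_avg=42.4, usd_sum=130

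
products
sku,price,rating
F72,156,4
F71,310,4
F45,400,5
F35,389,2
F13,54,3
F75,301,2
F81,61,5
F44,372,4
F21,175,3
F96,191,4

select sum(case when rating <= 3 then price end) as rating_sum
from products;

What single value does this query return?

919

sku=F72: ✗
sku=F71: ✗
sku=F45: ✗
sku=F35: ✓ → 389
sku=F13: ✓ → 54
sku=F75: ✓ → 301
sku=F81: ✗
sku=F44: ✗
sku=F21: ✓ → 175
sku=F96: ✗
rating_sum = 389 + 54 + 301 + 175 = 919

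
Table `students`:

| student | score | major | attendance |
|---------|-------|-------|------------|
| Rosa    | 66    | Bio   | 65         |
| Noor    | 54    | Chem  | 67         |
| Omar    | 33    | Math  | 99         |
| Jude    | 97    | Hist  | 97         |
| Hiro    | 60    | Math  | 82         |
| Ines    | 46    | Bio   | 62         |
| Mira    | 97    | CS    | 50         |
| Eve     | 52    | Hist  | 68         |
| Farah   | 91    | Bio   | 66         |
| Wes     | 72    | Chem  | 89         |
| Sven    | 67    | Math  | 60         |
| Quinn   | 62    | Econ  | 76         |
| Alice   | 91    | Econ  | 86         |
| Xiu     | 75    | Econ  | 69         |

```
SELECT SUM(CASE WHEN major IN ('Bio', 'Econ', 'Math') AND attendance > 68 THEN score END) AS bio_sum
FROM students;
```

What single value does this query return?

student=Rosa: ✗
student=Noor: ✗
student=Omar: ✓ → 33
student=Jude: ✗
student=Hiro: ✓ → 60
student=Ines: ✗
student=Mira: ✗
student=Eve: ✗
student=Farah: ✗
student=Wes: ✗
student=Sven: ✗
student=Quinn: ✓ → 62
student=Alice: ✓ → 91
student=Xiu: ✓ → 75
bio_sum = 33 + 60 + 62 + 91 + 75 = 321

321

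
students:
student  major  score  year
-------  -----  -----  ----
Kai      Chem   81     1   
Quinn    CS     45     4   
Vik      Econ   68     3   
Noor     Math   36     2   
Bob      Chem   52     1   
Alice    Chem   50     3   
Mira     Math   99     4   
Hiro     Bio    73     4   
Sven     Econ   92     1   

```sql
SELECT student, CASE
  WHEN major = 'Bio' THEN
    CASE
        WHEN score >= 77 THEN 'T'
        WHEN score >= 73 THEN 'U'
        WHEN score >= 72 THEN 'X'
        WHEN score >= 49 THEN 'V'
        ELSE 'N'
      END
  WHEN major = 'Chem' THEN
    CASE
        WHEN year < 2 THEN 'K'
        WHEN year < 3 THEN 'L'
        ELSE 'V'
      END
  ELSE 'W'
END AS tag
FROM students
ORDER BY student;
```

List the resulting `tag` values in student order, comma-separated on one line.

V, K, U, K, W, W, W, W, W

student=Alice: major='Chem' → inner[ELSE] → V
student=Bob: major='Chem' → inner[year < 2] → K
student=Hiro: major='Bio' → inner[score >= 73] → U
student=Kai: major='Chem' → inner[year < 2] → K
student=Mira: major='Math' → outer ELSE → W
student=Noor: major='Math' → outer ELSE → W
student=Quinn: major='CS' → outer ELSE → W
student=Sven: major='Econ' → outer ELSE → W
student=Vik: major='Econ' → outer ELSE → W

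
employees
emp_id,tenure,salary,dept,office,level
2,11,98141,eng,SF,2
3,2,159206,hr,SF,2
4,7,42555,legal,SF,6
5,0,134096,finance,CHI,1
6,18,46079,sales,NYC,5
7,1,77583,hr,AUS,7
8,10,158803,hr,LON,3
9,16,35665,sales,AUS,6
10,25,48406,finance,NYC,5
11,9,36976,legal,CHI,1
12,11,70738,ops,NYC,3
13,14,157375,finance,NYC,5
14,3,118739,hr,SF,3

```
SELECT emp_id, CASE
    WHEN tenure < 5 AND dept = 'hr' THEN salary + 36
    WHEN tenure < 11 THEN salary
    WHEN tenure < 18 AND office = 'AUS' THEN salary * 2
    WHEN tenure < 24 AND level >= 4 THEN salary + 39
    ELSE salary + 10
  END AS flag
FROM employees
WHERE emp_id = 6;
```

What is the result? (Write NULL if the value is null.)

46118

emp_id = 6: tenure=18, salary=46079, dept=sales, office=NYC, level=5.
tenure < 5 AND dept = 'hr' → false
tenure < 11 → false
tenure < 18 AND office = 'AUS' → false
tenure < 24 AND level >= 4 → true → 46118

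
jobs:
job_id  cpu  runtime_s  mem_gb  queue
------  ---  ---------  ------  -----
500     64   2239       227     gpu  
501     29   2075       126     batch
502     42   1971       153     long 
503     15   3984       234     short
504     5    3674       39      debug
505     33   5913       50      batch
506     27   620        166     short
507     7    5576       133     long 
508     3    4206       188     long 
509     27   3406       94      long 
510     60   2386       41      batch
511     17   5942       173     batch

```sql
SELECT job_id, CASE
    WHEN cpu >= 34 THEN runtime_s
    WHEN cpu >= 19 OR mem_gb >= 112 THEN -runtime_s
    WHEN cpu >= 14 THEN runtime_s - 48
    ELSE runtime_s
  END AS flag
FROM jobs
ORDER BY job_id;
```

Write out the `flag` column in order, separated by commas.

2239, -2075, 1971, -3984, 3674, -5913, -620, -5576, -4206, -3406, 2386, -5942

job_id=500: cpu >= 34 → 2239
job_id=501: cpu >= 19 OR mem_gb >= 112 → -2075
job_id=502: cpu >= 34 → 1971
job_id=503: cpu >= 19 OR mem_gb >= 112 → -3984
job_id=504: ELSE → 3674
job_id=505: cpu >= 19 OR mem_gb >= 112 → -5913
job_id=506: cpu >= 19 OR mem_gb >= 112 → -620
job_id=507: cpu >= 19 OR mem_gb >= 112 → -5576
job_id=508: cpu >= 19 OR mem_gb >= 112 → -4206
job_id=509: cpu >= 19 OR mem_gb >= 112 → -3406
job_id=510: cpu >= 34 → 2386
job_id=511: cpu >= 19 OR mem_gb >= 112 → -5942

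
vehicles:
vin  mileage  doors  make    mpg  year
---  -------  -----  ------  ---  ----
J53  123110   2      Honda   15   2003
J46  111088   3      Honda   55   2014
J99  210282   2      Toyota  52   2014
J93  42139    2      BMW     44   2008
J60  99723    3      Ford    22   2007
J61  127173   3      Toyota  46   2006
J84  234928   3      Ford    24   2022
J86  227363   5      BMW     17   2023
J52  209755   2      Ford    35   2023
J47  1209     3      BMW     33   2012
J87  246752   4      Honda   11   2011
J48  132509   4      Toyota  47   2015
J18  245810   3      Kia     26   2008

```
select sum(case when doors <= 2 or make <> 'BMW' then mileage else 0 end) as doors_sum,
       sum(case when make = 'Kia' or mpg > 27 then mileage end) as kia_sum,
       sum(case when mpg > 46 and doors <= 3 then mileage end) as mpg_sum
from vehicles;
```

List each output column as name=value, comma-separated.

[doors_sum: doors <= 2 or make <> 'BMW']
vin=J53: ✓ → 123110
vin=J46: ✓ → 111088
vin=J99: ✓ → 210282
vin=J93: ✓ → 42139
vin=J60: ✓ → 99723
vin=J61: ✓ → 127173
vin=J84: ✓ → 234928
vin=J86: ✗
vin=J52: ✓ → 209755
vin=J47: ✗
vin=J87: ✓ → 246752
vin=J48: ✓ → 132509
vin=J18: ✓ → 245810
doors_sum = 123110 + 111088 + 210282 + 42139 + 99723 + 127173 + 234928 + 209755 + 246752 + 132509 + 245810 = 1783269
—
[kia_sum: make = 'Kia' or mpg > 27]
vin=J53: ✗
vin=J46: ✓ → 111088
vin=J99: ✓ → 210282
vin=J93: ✓ → 42139
vin=J60: ✗
vin=J61: ✓ → 127173
vin=J84: ✗
vin=J86: ✗
vin=J52: ✓ → 209755
vin=J47: ✓ → 1209
vin=J87: ✗
vin=J48: ✓ → 132509
vin=J18: ✓ → 245810
kia_sum = 111088 + 210282 + 42139 + 127173 + 209755 + 1209 + 132509 + 245810 = 1079965
—
[mpg_sum: mpg > 46 and doors <= 3]
vin=J53: ✗
vin=J46: ✓ → 111088
vin=J99: ✓ → 210282
vin=J93: ✗
vin=J60: ✗
vin=J61: ✗
vin=J84: ✗
vin=J86: ✗
vin=J52: ✗
vin=J47: ✗
vin=J87: ✗
vin=J48: ✗
vin=J18: ✗
mpg_sum = 111088 + 210282 = 321370

doors_sum=1783269, kia_sum=1079965, mpg_sum=321370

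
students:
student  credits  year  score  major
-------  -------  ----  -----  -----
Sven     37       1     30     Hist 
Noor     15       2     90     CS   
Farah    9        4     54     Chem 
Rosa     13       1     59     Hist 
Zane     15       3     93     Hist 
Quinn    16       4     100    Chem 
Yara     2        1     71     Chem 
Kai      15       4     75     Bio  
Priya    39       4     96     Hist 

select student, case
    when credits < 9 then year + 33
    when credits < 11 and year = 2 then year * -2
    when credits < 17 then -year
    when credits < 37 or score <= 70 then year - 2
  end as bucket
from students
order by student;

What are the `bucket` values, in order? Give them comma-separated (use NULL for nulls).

student=Farah: credits < 17 → -4
student=Kai: credits < 17 → -4
student=Noor: credits < 17 → -2
student=Priya: (no match → NULL) → NULL
student=Quinn: credits < 17 → -4
student=Rosa: credits < 17 → -1
student=Sven: credits < 37 or score <= 70 → -1
student=Yara: credits < 9 → 34
student=Zane: credits < 17 → -3

-4, -4, -2, NULL, -4, -1, -1, 34, -3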